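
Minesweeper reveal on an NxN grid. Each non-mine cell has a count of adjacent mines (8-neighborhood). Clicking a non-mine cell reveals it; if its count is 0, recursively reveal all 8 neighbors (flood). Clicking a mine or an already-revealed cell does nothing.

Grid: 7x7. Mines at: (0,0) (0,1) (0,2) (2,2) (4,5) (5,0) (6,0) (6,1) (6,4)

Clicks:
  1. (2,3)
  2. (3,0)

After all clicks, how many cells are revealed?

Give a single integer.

Answer: 9

Derivation:
Click 1 (2,3) count=1: revealed 1 new [(2,3)] -> total=1
Click 2 (3,0) count=0: revealed 8 new [(1,0) (1,1) (2,0) (2,1) (3,0) (3,1) (4,0) (4,1)] -> total=9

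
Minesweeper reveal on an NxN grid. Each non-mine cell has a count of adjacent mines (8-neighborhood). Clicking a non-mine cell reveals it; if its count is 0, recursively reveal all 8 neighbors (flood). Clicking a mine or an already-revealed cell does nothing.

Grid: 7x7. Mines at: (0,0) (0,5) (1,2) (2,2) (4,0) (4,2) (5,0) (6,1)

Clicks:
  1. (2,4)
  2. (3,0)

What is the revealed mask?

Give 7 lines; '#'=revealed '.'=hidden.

Click 1 (2,4) count=0: revealed 26 new [(1,3) (1,4) (1,5) (1,6) (2,3) (2,4) (2,5) (2,6) (3,3) (3,4) (3,5) (3,6) (4,3) (4,4) (4,5) (4,6) (5,2) (5,3) (5,4) (5,5) (5,6) (6,2) (6,3) (6,4) (6,5) (6,6)] -> total=26
Click 2 (3,0) count=1: revealed 1 new [(3,0)] -> total=27

Answer: .......
...####
...####
#..####
...####
..#####
..#####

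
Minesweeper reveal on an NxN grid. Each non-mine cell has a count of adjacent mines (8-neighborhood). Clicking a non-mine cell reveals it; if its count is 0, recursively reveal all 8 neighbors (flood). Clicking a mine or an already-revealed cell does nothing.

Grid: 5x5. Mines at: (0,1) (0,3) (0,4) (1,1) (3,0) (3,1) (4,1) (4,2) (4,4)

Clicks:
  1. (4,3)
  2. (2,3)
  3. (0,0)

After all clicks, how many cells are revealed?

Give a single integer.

Answer: 11

Derivation:
Click 1 (4,3) count=2: revealed 1 new [(4,3)] -> total=1
Click 2 (2,3) count=0: revealed 9 new [(1,2) (1,3) (1,4) (2,2) (2,3) (2,4) (3,2) (3,3) (3,4)] -> total=10
Click 3 (0,0) count=2: revealed 1 new [(0,0)] -> total=11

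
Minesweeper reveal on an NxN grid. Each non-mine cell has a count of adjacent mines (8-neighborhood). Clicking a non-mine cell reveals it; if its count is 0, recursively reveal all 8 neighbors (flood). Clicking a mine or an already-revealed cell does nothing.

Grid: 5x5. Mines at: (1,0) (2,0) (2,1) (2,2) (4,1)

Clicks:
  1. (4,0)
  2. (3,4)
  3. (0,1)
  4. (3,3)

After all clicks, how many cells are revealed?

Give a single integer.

Answer: 17

Derivation:
Click 1 (4,0) count=1: revealed 1 new [(4,0)] -> total=1
Click 2 (3,4) count=0: revealed 16 new [(0,1) (0,2) (0,3) (0,4) (1,1) (1,2) (1,3) (1,4) (2,3) (2,4) (3,2) (3,3) (3,4) (4,2) (4,3) (4,4)] -> total=17
Click 3 (0,1) count=1: revealed 0 new [(none)] -> total=17
Click 4 (3,3) count=1: revealed 0 new [(none)] -> total=17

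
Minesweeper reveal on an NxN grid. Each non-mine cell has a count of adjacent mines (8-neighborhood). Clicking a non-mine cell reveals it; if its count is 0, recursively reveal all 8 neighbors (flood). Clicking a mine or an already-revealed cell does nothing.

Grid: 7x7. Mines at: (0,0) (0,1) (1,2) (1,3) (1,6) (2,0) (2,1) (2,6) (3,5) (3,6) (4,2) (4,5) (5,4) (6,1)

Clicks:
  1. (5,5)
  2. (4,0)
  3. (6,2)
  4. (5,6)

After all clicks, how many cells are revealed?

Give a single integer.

Answer: 9

Derivation:
Click 1 (5,5) count=2: revealed 1 new [(5,5)] -> total=1
Click 2 (4,0) count=0: revealed 6 new [(3,0) (3,1) (4,0) (4,1) (5,0) (5,1)] -> total=7
Click 3 (6,2) count=1: revealed 1 new [(6,2)] -> total=8
Click 4 (5,6) count=1: revealed 1 new [(5,6)] -> total=9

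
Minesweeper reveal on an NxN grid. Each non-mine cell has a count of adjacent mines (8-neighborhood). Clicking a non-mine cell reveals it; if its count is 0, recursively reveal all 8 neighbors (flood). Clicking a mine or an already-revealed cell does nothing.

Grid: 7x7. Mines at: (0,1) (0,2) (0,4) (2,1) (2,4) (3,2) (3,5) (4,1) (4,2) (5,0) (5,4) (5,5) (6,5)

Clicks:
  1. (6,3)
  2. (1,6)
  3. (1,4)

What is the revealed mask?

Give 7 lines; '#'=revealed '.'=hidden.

Answer: .....##
....###
.....##
.......
.......
.......
...#...

Derivation:
Click 1 (6,3) count=1: revealed 1 new [(6,3)] -> total=1
Click 2 (1,6) count=0: revealed 6 new [(0,5) (0,6) (1,5) (1,6) (2,5) (2,6)] -> total=7
Click 3 (1,4) count=2: revealed 1 new [(1,4)] -> total=8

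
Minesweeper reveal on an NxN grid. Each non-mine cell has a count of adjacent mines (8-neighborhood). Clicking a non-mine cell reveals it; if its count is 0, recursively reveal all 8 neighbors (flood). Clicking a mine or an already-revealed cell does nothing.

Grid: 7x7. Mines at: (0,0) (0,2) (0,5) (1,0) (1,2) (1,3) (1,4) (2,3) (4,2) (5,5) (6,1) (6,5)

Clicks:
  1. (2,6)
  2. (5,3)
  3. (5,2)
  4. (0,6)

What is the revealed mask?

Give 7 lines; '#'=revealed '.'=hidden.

Answer: ......#
.....##
....###
....###
....###
..##...
.......

Derivation:
Click 1 (2,6) count=0: revealed 11 new [(1,5) (1,6) (2,4) (2,5) (2,6) (3,4) (3,5) (3,6) (4,4) (4,5) (4,6)] -> total=11
Click 2 (5,3) count=1: revealed 1 new [(5,3)] -> total=12
Click 3 (5,2) count=2: revealed 1 new [(5,2)] -> total=13
Click 4 (0,6) count=1: revealed 1 new [(0,6)] -> total=14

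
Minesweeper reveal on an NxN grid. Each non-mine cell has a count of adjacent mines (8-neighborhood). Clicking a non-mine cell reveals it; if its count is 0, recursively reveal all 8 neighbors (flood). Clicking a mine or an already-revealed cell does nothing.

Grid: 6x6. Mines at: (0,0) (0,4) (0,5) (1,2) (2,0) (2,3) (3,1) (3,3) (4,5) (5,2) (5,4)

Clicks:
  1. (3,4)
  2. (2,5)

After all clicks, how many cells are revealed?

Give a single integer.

Click 1 (3,4) count=3: revealed 1 new [(3,4)] -> total=1
Click 2 (2,5) count=0: revealed 5 new [(1,4) (1,5) (2,4) (2,5) (3,5)] -> total=6

Answer: 6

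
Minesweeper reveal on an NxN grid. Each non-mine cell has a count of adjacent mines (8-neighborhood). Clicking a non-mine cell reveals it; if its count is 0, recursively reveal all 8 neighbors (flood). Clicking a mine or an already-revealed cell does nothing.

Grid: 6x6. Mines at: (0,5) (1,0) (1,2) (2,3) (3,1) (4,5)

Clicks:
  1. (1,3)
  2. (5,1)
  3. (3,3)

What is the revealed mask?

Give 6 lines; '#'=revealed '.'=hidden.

Answer: ......
...#..
......
..###.
#####.
#####.

Derivation:
Click 1 (1,3) count=2: revealed 1 new [(1,3)] -> total=1
Click 2 (5,1) count=0: revealed 13 new [(3,2) (3,3) (3,4) (4,0) (4,1) (4,2) (4,3) (4,4) (5,0) (5,1) (5,2) (5,3) (5,4)] -> total=14
Click 3 (3,3) count=1: revealed 0 new [(none)] -> total=14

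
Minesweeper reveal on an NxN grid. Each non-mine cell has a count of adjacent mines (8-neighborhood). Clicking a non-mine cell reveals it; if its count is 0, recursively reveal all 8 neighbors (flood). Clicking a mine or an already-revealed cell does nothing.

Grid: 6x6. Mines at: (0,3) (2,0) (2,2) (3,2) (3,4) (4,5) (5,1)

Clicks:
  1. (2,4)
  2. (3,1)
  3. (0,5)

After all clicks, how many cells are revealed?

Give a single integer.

Answer: 7

Derivation:
Click 1 (2,4) count=1: revealed 1 new [(2,4)] -> total=1
Click 2 (3,1) count=3: revealed 1 new [(3,1)] -> total=2
Click 3 (0,5) count=0: revealed 5 new [(0,4) (0,5) (1,4) (1,5) (2,5)] -> total=7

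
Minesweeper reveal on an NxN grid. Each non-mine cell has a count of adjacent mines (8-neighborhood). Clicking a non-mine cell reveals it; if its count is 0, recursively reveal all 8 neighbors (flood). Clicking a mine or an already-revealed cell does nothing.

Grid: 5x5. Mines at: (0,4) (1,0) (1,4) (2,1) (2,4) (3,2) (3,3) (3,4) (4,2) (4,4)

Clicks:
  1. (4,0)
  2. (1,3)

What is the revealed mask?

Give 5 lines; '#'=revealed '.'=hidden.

Answer: .....
...#.
.....
##...
##...

Derivation:
Click 1 (4,0) count=0: revealed 4 new [(3,0) (3,1) (4,0) (4,1)] -> total=4
Click 2 (1,3) count=3: revealed 1 new [(1,3)] -> total=5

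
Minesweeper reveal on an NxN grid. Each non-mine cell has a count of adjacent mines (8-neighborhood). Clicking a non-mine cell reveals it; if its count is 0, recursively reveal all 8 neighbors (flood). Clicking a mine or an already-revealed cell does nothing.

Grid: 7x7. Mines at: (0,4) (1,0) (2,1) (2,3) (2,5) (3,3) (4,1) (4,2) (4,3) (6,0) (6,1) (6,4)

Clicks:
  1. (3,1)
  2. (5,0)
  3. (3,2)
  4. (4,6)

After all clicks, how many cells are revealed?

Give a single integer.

Answer: 14

Derivation:
Click 1 (3,1) count=3: revealed 1 new [(3,1)] -> total=1
Click 2 (5,0) count=3: revealed 1 new [(5,0)] -> total=2
Click 3 (3,2) count=6: revealed 1 new [(3,2)] -> total=3
Click 4 (4,6) count=0: revealed 11 new [(3,4) (3,5) (3,6) (4,4) (4,5) (4,6) (5,4) (5,5) (5,6) (6,5) (6,6)] -> total=14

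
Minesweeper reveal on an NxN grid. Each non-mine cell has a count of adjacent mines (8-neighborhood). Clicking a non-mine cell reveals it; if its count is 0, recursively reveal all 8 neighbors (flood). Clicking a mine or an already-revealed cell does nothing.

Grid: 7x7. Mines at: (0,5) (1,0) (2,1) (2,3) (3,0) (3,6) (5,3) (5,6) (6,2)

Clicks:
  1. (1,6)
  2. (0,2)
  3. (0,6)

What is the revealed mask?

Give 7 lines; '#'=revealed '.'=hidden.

Click 1 (1,6) count=1: revealed 1 new [(1,6)] -> total=1
Click 2 (0,2) count=0: revealed 8 new [(0,1) (0,2) (0,3) (0,4) (1,1) (1,2) (1,3) (1,4)] -> total=9
Click 3 (0,6) count=1: revealed 1 new [(0,6)] -> total=10

Answer: .####.#
.####.#
.......
.......
.......
.......
.......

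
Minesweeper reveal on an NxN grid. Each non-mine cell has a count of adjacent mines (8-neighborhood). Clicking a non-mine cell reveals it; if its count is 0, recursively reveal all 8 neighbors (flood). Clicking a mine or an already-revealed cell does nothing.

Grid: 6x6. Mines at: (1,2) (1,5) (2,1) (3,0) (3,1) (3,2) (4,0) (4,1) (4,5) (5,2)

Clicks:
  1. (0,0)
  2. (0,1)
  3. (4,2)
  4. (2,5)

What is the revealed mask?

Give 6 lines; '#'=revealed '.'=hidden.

Click 1 (0,0) count=0: revealed 4 new [(0,0) (0,1) (1,0) (1,1)] -> total=4
Click 2 (0,1) count=1: revealed 0 new [(none)] -> total=4
Click 3 (4,2) count=4: revealed 1 new [(4,2)] -> total=5
Click 4 (2,5) count=1: revealed 1 new [(2,5)] -> total=6

Answer: ##....
##....
.....#
......
..#...
......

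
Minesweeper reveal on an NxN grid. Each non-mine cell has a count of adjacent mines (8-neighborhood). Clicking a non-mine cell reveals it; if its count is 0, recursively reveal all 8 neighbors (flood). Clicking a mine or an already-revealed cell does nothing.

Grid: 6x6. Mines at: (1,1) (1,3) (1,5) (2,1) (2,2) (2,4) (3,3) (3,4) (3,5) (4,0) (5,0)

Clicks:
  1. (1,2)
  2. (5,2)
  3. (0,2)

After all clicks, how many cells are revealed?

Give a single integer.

Answer: 12

Derivation:
Click 1 (1,2) count=4: revealed 1 new [(1,2)] -> total=1
Click 2 (5,2) count=0: revealed 10 new [(4,1) (4,2) (4,3) (4,4) (4,5) (5,1) (5,2) (5,3) (5,4) (5,5)] -> total=11
Click 3 (0,2) count=2: revealed 1 new [(0,2)] -> total=12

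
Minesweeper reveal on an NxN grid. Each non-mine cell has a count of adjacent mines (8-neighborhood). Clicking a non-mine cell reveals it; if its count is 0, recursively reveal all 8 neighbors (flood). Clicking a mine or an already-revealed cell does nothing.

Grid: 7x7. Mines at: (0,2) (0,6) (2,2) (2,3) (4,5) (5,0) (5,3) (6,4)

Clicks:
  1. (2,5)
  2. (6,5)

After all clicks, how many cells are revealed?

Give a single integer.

Click 1 (2,5) count=0: revealed 9 new [(1,4) (1,5) (1,6) (2,4) (2,5) (2,6) (3,4) (3,5) (3,6)] -> total=9
Click 2 (6,5) count=1: revealed 1 new [(6,5)] -> total=10

Answer: 10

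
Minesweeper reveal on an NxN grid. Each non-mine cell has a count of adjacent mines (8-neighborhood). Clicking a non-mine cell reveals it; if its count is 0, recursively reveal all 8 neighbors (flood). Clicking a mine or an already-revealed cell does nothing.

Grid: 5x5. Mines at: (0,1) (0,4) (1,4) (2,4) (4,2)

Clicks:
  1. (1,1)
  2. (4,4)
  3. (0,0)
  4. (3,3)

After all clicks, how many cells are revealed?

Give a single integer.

Click 1 (1,1) count=1: revealed 1 new [(1,1)] -> total=1
Click 2 (4,4) count=0: revealed 4 new [(3,3) (3,4) (4,3) (4,4)] -> total=5
Click 3 (0,0) count=1: revealed 1 new [(0,0)] -> total=6
Click 4 (3,3) count=2: revealed 0 new [(none)] -> total=6

Answer: 6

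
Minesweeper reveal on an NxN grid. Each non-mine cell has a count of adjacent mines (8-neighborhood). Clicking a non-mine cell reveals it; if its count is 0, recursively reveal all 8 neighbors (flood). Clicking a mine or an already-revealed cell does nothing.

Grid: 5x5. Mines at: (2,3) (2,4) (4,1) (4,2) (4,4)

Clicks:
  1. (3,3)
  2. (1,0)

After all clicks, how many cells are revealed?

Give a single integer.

Click 1 (3,3) count=4: revealed 1 new [(3,3)] -> total=1
Click 2 (1,0) count=0: revealed 16 new [(0,0) (0,1) (0,2) (0,3) (0,4) (1,0) (1,1) (1,2) (1,3) (1,4) (2,0) (2,1) (2,2) (3,0) (3,1) (3,2)] -> total=17

Answer: 17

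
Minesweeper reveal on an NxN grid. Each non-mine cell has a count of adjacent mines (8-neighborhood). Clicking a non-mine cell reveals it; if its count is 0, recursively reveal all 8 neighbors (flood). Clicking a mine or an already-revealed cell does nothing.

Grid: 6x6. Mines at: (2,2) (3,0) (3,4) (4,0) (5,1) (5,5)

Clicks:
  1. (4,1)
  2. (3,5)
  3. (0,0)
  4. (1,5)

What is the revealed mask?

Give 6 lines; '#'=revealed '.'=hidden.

Click 1 (4,1) count=3: revealed 1 new [(4,1)] -> total=1
Click 2 (3,5) count=1: revealed 1 new [(3,5)] -> total=2
Click 3 (0,0) count=0: revealed 17 new [(0,0) (0,1) (0,2) (0,3) (0,4) (0,5) (1,0) (1,1) (1,2) (1,3) (1,4) (1,5) (2,0) (2,1) (2,3) (2,4) (2,5)] -> total=19
Click 4 (1,5) count=0: revealed 0 new [(none)] -> total=19

Answer: ######
######
##.###
.....#
.#....
......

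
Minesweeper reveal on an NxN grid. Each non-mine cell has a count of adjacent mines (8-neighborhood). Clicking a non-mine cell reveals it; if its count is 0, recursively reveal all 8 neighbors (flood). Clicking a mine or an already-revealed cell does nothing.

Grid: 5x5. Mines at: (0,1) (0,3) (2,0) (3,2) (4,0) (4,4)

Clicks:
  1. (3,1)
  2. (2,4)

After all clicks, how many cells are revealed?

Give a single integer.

Click 1 (3,1) count=3: revealed 1 new [(3,1)] -> total=1
Click 2 (2,4) count=0: revealed 6 new [(1,3) (1,4) (2,3) (2,4) (3,3) (3,4)] -> total=7

Answer: 7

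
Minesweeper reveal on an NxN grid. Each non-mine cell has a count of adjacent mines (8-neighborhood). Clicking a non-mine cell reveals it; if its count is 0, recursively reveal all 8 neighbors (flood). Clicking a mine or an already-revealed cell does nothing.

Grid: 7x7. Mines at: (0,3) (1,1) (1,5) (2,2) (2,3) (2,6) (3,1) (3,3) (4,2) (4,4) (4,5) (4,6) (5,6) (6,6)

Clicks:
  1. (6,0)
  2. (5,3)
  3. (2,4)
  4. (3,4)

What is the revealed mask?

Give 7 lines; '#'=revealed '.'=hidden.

Answer: .......
.......
....#..
....#..
##.....
######.
######.

Derivation:
Click 1 (6,0) count=0: revealed 14 new [(4,0) (4,1) (5,0) (5,1) (5,2) (5,3) (5,4) (5,5) (6,0) (6,1) (6,2) (6,3) (6,4) (6,5)] -> total=14
Click 2 (5,3) count=2: revealed 0 new [(none)] -> total=14
Click 3 (2,4) count=3: revealed 1 new [(2,4)] -> total=15
Click 4 (3,4) count=4: revealed 1 new [(3,4)] -> total=16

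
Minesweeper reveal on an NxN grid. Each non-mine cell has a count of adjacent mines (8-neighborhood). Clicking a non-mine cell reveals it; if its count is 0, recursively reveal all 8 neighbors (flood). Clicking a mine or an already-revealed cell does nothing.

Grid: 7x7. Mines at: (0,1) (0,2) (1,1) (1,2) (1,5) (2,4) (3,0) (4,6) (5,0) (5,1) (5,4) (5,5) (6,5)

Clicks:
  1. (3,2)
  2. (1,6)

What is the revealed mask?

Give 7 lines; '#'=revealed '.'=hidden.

Answer: .......
......#
.###...
.###...
.###...
.......
.......

Derivation:
Click 1 (3,2) count=0: revealed 9 new [(2,1) (2,2) (2,3) (3,1) (3,2) (3,3) (4,1) (4,2) (4,3)] -> total=9
Click 2 (1,6) count=1: revealed 1 new [(1,6)] -> total=10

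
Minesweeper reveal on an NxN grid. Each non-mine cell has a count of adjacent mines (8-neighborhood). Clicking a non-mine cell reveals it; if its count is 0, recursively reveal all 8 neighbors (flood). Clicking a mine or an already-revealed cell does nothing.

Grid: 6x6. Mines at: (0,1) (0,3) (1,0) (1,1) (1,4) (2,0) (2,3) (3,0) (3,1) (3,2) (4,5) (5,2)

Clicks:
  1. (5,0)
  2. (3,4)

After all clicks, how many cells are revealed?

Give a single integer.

Click 1 (5,0) count=0: revealed 4 new [(4,0) (4,1) (5,0) (5,1)] -> total=4
Click 2 (3,4) count=2: revealed 1 new [(3,4)] -> total=5

Answer: 5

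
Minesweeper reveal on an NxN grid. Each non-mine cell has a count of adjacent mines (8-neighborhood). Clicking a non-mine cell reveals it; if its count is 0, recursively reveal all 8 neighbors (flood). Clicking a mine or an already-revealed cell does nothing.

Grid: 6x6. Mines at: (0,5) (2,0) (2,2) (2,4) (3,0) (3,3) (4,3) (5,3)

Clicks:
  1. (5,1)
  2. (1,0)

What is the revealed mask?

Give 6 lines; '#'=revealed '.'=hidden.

Answer: ......
#.....
......
......
###...
###...

Derivation:
Click 1 (5,1) count=0: revealed 6 new [(4,0) (4,1) (4,2) (5,0) (5,1) (5,2)] -> total=6
Click 2 (1,0) count=1: revealed 1 new [(1,0)] -> total=7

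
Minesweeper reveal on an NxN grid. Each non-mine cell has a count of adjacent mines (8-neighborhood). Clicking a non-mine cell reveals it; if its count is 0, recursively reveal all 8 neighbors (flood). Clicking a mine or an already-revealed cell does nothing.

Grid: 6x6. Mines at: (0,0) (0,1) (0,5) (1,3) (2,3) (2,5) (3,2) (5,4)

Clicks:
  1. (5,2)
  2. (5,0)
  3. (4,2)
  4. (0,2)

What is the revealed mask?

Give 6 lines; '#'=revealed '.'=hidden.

Answer: ..#...
##....
##....
##....
####..
####..

Derivation:
Click 1 (5,2) count=0: revealed 14 new [(1,0) (1,1) (2,0) (2,1) (3,0) (3,1) (4,0) (4,1) (4,2) (4,3) (5,0) (5,1) (5,2) (5,3)] -> total=14
Click 2 (5,0) count=0: revealed 0 new [(none)] -> total=14
Click 3 (4,2) count=1: revealed 0 new [(none)] -> total=14
Click 4 (0,2) count=2: revealed 1 new [(0,2)] -> total=15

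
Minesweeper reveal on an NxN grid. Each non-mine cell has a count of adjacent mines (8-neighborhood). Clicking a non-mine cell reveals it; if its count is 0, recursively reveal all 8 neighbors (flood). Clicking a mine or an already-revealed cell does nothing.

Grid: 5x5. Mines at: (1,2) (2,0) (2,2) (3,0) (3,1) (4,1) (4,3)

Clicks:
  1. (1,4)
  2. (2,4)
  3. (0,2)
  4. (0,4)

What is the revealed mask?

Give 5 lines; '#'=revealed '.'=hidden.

Click 1 (1,4) count=0: revealed 8 new [(0,3) (0,4) (1,3) (1,4) (2,3) (2,4) (3,3) (3,4)] -> total=8
Click 2 (2,4) count=0: revealed 0 new [(none)] -> total=8
Click 3 (0,2) count=1: revealed 1 new [(0,2)] -> total=9
Click 4 (0,4) count=0: revealed 0 new [(none)] -> total=9

Answer: ..###
...##
...##
...##
.....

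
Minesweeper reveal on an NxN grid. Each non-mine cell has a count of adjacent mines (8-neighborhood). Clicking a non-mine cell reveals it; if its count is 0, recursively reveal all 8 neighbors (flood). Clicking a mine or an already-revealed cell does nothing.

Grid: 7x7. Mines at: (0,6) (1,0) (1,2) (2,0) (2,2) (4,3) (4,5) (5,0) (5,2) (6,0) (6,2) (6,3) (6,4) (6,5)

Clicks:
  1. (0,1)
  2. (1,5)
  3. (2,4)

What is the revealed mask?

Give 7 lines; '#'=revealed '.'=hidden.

Click 1 (0,1) count=2: revealed 1 new [(0,1)] -> total=1
Click 2 (1,5) count=1: revealed 1 new [(1,5)] -> total=2
Click 3 (2,4) count=0: revealed 14 new [(0,3) (0,4) (0,5) (1,3) (1,4) (1,6) (2,3) (2,4) (2,5) (2,6) (3,3) (3,4) (3,5) (3,6)] -> total=16

Answer: .#.###.
...####
...####
...####
.......
.......
.......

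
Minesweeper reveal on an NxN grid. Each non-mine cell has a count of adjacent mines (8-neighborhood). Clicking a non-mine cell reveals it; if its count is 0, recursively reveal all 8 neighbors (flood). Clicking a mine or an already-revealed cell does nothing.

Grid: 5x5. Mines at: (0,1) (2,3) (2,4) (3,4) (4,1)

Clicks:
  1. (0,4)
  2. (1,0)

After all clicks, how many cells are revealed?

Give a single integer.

Answer: 7

Derivation:
Click 1 (0,4) count=0: revealed 6 new [(0,2) (0,3) (0,4) (1,2) (1,3) (1,4)] -> total=6
Click 2 (1,0) count=1: revealed 1 new [(1,0)] -> total=7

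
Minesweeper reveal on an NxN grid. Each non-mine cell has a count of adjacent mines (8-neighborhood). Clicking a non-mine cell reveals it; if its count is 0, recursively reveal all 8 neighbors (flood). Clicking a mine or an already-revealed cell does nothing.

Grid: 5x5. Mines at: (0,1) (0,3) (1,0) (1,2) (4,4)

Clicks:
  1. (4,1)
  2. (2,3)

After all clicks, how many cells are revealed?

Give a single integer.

Answer: 12

Derivation:
Click 1 (4,1) count=0: revealed 12 new [(2,0) (2,1) (2,2) (2,3) (3,0) (3,1) (3,2) (3,3) (4,0) (4,1) (4,2) (4,3)] -> total=12
Click 2 (2,3) count=1: revealed 0 new [(none)] -> total=12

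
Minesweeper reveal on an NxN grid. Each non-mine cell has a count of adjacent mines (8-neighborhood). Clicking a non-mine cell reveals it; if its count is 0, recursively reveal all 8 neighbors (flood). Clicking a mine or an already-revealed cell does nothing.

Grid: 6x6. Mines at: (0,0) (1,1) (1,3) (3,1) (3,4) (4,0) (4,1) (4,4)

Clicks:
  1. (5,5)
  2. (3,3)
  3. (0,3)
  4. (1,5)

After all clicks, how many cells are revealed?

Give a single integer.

Answer: 9

Derivation:
Click 1 (5,5) count=1: revealed 1 new [(5,5)] -> total=1
Click 2 (3,3) count=2: revealed 1 new [(3,3)] -> total=2
Click 3 (0,3) count=1: revealed 1 new [(0,3)] -> total=3
Click 4 (1,5) count=0: revealed 6 new [(0,4) (0,5) (1,4) (1,5) (2,4) (2,5)] -> total=9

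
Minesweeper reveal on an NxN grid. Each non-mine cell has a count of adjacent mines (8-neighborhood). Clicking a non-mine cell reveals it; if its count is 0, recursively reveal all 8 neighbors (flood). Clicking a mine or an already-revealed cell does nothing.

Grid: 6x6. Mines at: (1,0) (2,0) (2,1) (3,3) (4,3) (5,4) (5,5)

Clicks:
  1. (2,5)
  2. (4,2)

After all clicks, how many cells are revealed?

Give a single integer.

Answer: 19

Derivation:
Click 1 (2,5) count=0: revealed 18 new [(0,1) (0,2) (0,3) (0,4) (0,5) (1,1) (1,2) (1,3) (1,4) (1,5) (2,2) (2,3) (2,4) (2,5) (3,4) (3,5) (4,4) (4,5)] -> total=18
Click 2 (4,2) count=2: revealed 1 new [(4,2)] -> total=19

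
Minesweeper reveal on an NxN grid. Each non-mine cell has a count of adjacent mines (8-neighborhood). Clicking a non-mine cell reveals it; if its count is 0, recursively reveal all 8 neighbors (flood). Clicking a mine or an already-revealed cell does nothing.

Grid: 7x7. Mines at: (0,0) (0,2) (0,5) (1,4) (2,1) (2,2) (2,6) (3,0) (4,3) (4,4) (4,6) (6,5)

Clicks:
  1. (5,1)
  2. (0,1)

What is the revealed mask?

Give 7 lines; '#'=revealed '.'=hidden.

Answer: .#.....
.......
.......
.......
###....
#####..
#####..

Derivation:
Click 1 (5,1) count=0: revealed 13 new [(4,0) (4,1) (4,2) (5,0) (5,1) (5,2) (5,3) (5,4) (6,0) (6,1) (6,2) (6,3) (6,4)] -> total=13
Click 2 (0,1) count=2: revealed 1 new [(0,1)] -> total=14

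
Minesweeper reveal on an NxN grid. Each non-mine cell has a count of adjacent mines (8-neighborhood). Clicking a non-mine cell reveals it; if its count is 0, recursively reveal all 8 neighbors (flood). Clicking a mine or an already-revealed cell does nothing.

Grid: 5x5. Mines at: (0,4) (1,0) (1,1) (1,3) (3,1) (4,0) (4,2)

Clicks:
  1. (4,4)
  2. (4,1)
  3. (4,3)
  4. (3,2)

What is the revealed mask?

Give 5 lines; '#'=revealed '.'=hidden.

Answer: .....
.....
...##
..###
.#.##

Derivation:
Click 1 (4,4) count=0: revealed 6 new [(2,3) (2,4) (3,3) (3,4) (4,3) (4,4)] -> total=6
Click 2 (4,1) count=3: revealed 1 new [(4,1)] -> total=7
Click 3 (4,3) count=1: revealed 0 new [(none)] -> total=7
Click 4 (3,2) count=2: revealed 1 new [(3,2)] -> total=8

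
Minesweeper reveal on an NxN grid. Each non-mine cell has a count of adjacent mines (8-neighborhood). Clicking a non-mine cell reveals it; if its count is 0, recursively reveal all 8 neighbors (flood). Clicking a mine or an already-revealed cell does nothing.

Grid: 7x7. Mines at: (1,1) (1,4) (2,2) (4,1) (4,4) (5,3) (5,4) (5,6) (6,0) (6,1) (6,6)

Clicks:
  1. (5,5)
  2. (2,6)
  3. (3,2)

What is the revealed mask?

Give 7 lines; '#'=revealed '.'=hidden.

Answer: .....##
.....##
.....##
..#..##
.....##
.....#.
.......

Derivation:
Click 1 (5,5) count=4: revealed 1 new [(5,5)] -> total=1
Click 2 (2,6) count=0: revealed 10 new [(0,5) (0,6) (1,5) (1,6) (2,5) (2,6) (3,5) (3,6) (4,5) (4,6)] -> total=11
Click 3 (3,2) count=2: revealed 1 new [(3,2)] -> total=12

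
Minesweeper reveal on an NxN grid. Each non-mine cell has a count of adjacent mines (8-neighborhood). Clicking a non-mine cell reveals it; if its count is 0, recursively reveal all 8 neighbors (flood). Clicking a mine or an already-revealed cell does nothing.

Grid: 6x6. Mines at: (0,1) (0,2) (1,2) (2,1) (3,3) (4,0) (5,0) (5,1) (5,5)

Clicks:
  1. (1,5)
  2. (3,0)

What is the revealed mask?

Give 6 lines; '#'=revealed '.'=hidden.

Click 1 (1,5) count=0: revealed 13 new [(0,3) (0,4) (0,5) (1,3) (1,4) (1,5) (2,3) (2,4) (2,5) (3,4) (3,5) (4,4) (4,5)] -> total=13
Click 2 (3,0) count=2: revealed 1 new [(3,0)] -> total=14

Answer: ...###
...###
...###
#...##
....##
......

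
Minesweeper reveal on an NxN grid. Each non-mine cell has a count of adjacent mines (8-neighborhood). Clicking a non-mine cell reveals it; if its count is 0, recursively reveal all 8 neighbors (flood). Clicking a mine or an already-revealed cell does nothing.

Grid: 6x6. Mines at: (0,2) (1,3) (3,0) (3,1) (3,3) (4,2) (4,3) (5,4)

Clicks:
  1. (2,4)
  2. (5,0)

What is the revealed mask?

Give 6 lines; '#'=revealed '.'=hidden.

Answer: ......
......
....#.
......
##....
##....

Derivation:
Click 1 (2,4) count=2: revealed 1 new [(2,4)] -> total=1
Click 2 (5,0) count=0: revealed 4 new [(4,0) (4,1) (5,0) (5,1)] -> total=5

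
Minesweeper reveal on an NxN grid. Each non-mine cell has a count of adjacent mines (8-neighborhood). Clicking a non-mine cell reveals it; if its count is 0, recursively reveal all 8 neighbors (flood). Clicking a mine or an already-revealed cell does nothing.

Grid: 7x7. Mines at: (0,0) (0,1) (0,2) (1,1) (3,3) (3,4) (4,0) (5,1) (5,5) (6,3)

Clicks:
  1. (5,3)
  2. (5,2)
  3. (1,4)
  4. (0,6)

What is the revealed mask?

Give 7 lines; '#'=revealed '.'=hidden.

Answer: ...####
...####
...####
.....##
.....##
..##...
.......

Derivation:
Click 1 (5,3) count=1: revealed 1 new [(5,3)] -> total=1
Click 2 (5,2) count=2: revealed 1 new [(5,2)] -> total=2
Click 3 (1,4) count=0: revealed 16 new [(0,3) (0,4) (0,5) (0,6) (1,3) (1,4) (1,5) (1,6) (2,3) (2,4) (2,5) (2,6) (3,5) (3,6) (4,5) (4,6)] -> total=18
Click 4 (0,6) count=0: revealed 0 new [(none)] -> total=18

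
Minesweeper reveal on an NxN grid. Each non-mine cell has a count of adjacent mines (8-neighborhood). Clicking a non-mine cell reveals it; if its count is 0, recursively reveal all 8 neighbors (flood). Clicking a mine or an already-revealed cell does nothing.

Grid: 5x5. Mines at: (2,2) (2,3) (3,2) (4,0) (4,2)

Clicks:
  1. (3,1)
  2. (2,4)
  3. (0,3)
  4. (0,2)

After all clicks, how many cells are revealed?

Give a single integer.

Click 1 (3,1) count=4: revealed 1 new [(3,1)] -> total=1
Click 2 (2,4) count=1: revealed 1 new [(2,4)] -> total=2
Click 3 (0,3) count=0: revealed 13 new [(0,0) (0,1) (0,2) (0,3) (0,4) (1,0) (1,1) (1,2) (1,3) (1,4) (2,0) (2,1) (3,0)] -> total=15
Click 4 (0,2) count=0: revealed 0 new [(none)] -> total=15

Answer: 15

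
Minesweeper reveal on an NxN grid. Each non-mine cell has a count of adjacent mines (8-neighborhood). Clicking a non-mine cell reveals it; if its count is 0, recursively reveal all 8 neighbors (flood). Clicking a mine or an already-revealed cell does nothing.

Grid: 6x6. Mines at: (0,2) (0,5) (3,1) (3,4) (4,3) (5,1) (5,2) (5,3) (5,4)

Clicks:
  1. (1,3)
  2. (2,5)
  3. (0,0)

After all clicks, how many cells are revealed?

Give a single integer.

Click 1 (1,3) count=1: revealed 1 new [(1,3)] -> total=1
Click 2 (2,5) count=1: revealed 1 new [(2,5)] -> total=2
Click 3 (0,0) count=0: revealed 6 new [(0,0) (0,1) (1,0) (1,1) (2,0) (2,1)] -> total=8

Answer: 8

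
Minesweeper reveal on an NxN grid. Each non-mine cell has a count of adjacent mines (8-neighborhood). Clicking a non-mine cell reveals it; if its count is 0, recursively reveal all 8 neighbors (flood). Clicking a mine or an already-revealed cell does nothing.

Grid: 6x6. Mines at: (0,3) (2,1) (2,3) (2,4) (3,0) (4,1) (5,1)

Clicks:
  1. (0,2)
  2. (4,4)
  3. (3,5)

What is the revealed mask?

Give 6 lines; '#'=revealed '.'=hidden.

Answer: ..#...
......
......
..####
..####
..####

Derivation:
Click 1 (0,2) count=1: revealed 1 new [(0,2)] -> total=1
Click 2 (4,4) count=0: revealed 12 new [(3,2) (3,3) (3,4) (3,5) (4,2) (4,3) (4,4) (4,5) (5,2) (5,3) (5,4) (5,5)] -> total=13
Click 3 (3,5) count=1: revealed 0 new [(none)] -> total=13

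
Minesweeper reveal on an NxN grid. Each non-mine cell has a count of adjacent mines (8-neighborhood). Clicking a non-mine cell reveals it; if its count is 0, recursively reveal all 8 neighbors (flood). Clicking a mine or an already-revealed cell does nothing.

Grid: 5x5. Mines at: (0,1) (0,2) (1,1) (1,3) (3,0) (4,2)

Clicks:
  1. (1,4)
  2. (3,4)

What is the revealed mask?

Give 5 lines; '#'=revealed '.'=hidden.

Answer: .....
....#
...##
...##
...##

Derivation:
Click 1 (1,4) count=1: revealed 1 new [(1,4)] -> total=1
Click 2 (3,4) count=0: revealed 6 new [(2,3) (2,4) (3,3) (3,4) (4,3) (4,4)] -> total=7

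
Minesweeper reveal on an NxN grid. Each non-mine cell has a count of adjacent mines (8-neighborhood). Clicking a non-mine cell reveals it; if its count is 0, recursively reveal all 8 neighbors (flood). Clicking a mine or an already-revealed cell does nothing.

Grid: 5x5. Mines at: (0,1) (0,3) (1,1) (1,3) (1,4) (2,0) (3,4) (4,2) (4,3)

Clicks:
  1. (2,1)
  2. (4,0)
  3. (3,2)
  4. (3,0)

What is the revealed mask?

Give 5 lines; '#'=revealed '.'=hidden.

Answer: .....
.....
.#...
###..
##...

Derivation:
Click 1 (2,1) count=2: revealed 1 new [(2,1)] -> total=1
Click 2 (4,0) count=0: revealed 4 new [(3,0) (3,1) (4,0) (4,1)] -> total=5
Click 3 (3,2) count=2: revealed 1 new [(3,2)] -> total=6
Click 4 (3,0) count=1: revealed 0 new [(none)] -> total=6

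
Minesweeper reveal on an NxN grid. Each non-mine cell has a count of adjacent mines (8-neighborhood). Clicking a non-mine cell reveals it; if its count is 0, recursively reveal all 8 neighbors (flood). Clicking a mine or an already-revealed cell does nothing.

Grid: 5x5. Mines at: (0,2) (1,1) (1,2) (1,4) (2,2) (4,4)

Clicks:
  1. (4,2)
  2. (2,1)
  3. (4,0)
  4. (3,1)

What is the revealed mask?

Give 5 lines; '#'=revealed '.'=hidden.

Answer: .....
.....
##...
####.
####.

Derivation:
Click 1 (4,2) count=0: revealed 10 new [(2,0) (2,1) (3,0) (3,1) (3,2) (3,3) (4,0) (4,1) (4,2) (4,3)] -> total=10
Click 2 (2,1) count=3: revealed 0 new [(none)] -> total=10
Click 3 (4,0) count=0: revealed 0 new [(none)] -> total=10
Click 4 (3,1) count=1: revealed 0 new [(none)] -> total=10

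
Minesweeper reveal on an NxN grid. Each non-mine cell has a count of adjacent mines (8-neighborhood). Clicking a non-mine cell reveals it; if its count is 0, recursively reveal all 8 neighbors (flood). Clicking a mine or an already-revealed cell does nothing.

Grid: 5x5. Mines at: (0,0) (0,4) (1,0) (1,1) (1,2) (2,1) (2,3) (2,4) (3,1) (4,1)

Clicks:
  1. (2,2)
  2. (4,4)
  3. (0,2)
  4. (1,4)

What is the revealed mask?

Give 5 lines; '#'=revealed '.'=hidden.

Answer: ..#..
....#
..#..
..###
..###

Derivation:
Click 1 (2,2) count=5: revealed 1 new [(2,2)] -> total=1
Click 2 (4,4) count=0: revealed 6 new [(3,2) (3,3) (3,4) (4,2) (4,3) (4,4)] -> total=7
Click 3 (0,2) count=2: revealed 1 new [(0,2)] -> total=8
Click 4 (1,4) count=3: revealed 1 new [(1,4)] -> total=9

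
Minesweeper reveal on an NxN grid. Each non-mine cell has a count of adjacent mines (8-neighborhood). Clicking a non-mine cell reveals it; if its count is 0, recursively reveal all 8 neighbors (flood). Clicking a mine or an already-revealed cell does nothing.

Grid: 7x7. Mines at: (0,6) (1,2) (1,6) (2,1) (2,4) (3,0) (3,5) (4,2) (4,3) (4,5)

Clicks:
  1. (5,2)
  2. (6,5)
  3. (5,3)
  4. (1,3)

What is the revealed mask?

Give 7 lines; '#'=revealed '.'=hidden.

Click 1 (5,2) count=2: revealed 1 new [(5,2)] -> total=1
Click 2 (6,5) count=0: revealed 15 new [(4,0) (4,1) (5,0) (5,1) (5,3) (5,4) (5,5) (5,6) (6,0) (6,1) (6,2) (6,3) (6,4) (6,5) (6,6)] -> total=16
Click 3 (5,3) count=2: revealed 0 new [(none)] -> total=16
Click 4 (1,3) count=2: revealed 1 new [(1,3)] -> total=17

Answer: .......
...#...
.......
.......
##.....
#######
#######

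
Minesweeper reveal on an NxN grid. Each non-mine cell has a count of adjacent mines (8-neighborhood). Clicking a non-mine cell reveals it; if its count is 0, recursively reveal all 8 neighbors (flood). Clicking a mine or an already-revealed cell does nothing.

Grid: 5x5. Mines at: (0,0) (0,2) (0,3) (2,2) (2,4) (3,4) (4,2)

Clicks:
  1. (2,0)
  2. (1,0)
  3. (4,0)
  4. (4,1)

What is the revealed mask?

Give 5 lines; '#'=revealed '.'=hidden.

Answer: .....
##...
##...
##...
##...

Derivation:
Click 1 (2,0) count=0: revealed 8 new [(1,0) (1,1) (2,0) (2,1) (3,0) (3,1) (4,0) (4,1)] -> total=8
Click 2 (1,0) count=1: revealed 0 new [(none)] -> total=8
Click 3 (4,0) count=0: revealed 0 new [(none)] -> total=8
Click 4 (4,1) count=1: revealed 0 new [(none)] -> total=8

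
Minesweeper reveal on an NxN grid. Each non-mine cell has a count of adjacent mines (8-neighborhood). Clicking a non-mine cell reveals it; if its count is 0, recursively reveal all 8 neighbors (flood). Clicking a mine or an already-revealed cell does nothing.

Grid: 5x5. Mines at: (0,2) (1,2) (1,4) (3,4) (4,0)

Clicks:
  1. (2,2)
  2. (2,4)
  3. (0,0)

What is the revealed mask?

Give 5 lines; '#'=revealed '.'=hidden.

Answer: ##...
##...
###.#
##...
.....

Derivation:
Click 1 (2,2) count=1: revealed 1 new [(2,2)] -> total=1
Click 2 (2,4) count=2: revealed 1 new [(2,4)] -> total=2
Click 3 (0,0) count=0: revealed 8 new [(0,0) (0,1) (1,0) (1,1) (2,0) (2,1) (3,0) (3,1)] -> total=10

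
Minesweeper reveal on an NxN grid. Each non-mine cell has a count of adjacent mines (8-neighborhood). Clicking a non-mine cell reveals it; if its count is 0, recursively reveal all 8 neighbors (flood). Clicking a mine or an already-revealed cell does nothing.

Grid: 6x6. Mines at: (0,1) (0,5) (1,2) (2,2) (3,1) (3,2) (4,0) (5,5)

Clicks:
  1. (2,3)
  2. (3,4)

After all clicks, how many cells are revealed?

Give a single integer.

Answer: 12

Derivation:
Click 1 (2,3) count=3: revealed 1 new [(2,3)] -> total=1
Click 2 (3,4) count=0: revealed 11 new [(1,3) (1,4) (1,5) (2,4) (2,5) (3,3) (3,4) (3,5) (4,3) (4,4) (4,5)] -> total=12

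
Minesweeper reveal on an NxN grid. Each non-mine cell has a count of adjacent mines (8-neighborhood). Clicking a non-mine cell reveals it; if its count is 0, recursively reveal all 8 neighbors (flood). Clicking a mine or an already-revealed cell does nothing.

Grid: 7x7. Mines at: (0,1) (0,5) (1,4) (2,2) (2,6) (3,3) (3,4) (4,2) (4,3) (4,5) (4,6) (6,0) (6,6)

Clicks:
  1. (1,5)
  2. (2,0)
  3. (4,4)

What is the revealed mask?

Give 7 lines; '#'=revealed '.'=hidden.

Answer: .......
##...#.
##.....
##.....
##..#..
##.....
.......

Derivation:
Click 1 (1,5) count=3: revealed 1 new [(1,5)] -> total=1
Click 2 (2,0) count=0: revealed 10 new [(1,0) (1,1) (2,0) (2,1) (3,0) (3,1) (4,0) (4,1) (5,0) (5,1)] -> total=11
Click 3 (4,4) count=4: revealed 1 new [(4,4)] -> total=12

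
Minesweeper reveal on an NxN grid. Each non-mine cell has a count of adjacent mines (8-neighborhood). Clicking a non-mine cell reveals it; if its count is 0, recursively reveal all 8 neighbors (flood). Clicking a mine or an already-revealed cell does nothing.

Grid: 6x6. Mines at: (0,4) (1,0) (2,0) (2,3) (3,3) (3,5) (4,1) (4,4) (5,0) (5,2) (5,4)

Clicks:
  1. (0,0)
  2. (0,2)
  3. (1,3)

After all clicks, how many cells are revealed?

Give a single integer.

Answer: 7

Derivation:
Click 1 (0,0) count=1: revealed 1 new [(0,0)] -> total=1
Click 2 (0,2) count=0: revealed 6 new [(0,1) (0,2) (0,3) (1,1) (1,2) (1,3)] -> total=7
Click 3 (1,3) count=2: revealed 0 new [(none)] -> total=7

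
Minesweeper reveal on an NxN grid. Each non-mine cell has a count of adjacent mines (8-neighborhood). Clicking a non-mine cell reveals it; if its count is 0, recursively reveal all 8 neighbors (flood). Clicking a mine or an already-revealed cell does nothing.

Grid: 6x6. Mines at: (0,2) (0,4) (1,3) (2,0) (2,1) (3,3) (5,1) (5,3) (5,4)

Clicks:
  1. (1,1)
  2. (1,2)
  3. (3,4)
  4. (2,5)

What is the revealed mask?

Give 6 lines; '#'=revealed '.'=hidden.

Click 1 (1,1) count=3: revealed 1 new [(1,1)] -> total=1
Click 2 (1,2) count=3: revealed 1 new [(1,2)] -> total=2
Click 3 (3,4) count=1: revealed 1 new [(3,4)] -> total=3
Click 4 (2,5) count=0: revealed 7 new [(1,4) (1,5) (2,4) (2,5) (3,5) (4,4) (4,5)] -> total=10

Answer: ......
.##.##
....##
....##
....##
......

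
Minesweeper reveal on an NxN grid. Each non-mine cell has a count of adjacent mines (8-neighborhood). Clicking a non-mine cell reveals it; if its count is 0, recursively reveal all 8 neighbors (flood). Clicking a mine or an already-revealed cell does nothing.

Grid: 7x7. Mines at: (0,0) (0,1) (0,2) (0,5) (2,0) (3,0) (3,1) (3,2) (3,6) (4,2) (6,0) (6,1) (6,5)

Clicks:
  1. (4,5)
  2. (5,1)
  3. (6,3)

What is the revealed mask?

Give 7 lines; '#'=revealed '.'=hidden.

Answer: .......
.......
.......
.......
.....#.
.####..
..###..

Derivation:
Click 1 (4,5) count=1: revealed 1 new [(4,5)] -> total=1
Click 2 (5,1) count=3: revealed 1 new [(5,1)] -> total=2
Click 3 (6,3) count=0: revealed 6 new [(5,2) (5,3) (5,4) (6,2) (6,3) (6,4)] -> total=8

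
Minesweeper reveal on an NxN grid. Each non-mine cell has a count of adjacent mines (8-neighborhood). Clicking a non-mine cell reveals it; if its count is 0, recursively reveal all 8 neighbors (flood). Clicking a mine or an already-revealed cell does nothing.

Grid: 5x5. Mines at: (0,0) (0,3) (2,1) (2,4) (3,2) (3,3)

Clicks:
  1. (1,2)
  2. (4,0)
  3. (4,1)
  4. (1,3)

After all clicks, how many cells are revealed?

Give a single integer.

Answer: 6

Derivation:
Click 1 (1,2) count=2: revealed 1 new [(1,2)] -> total=1
Click 2 (4,0) count=0: revealed 4 new [(3,0) (3,1) (4,0) (4,1)] -> total=5
Click 3 (4,1) count=1: revealed 0 new [(none)] -> total=5
Click 4 (1,3) count=2: revealed 1 new [(1,3)] -> total=6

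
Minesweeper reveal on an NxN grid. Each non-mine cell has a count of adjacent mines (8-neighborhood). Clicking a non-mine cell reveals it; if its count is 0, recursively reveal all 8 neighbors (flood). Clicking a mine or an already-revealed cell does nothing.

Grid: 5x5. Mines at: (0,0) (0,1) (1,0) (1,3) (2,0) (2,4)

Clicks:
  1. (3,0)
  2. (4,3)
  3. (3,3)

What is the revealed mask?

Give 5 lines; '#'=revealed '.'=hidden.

Answer: .....
.....
.###.
#####
#####

Derivation:
Click 1 (3,0) count=1: revealed 1 new [(3,0)] -> total=1
Click 2 (4,3) count=0: revealed 12 new [(2,1) (2,2) (2,3) (3,1) (3,2) (3,3) (3,4) (4,0) (4,1) (4,2) (4,3) (4,4)] -> total=13
Click 3 (3,3) count=1: revealed 0 new [(none)] -> total=13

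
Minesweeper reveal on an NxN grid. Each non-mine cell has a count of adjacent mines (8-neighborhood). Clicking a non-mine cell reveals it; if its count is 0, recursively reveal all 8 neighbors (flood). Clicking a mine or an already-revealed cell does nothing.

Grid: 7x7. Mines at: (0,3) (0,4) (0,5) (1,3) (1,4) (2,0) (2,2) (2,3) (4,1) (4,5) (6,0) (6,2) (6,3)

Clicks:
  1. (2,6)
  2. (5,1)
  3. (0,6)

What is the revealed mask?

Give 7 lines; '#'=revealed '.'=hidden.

Answer: ......#
.....##
.....##
.....##
.......
.#.....
.......

Derivation:
Click 1 (2,6) count=0: revealed 6 new [(1,5) (1,6) (2,5) (2,6) (3,5) (3,6)] -> total=6
Click 2 (5,1) count=3: revealed 1 new [(5,1)] -> total=7
Click 3 (0,6) count=1: revealed 1 new [(0,6)] -> total=8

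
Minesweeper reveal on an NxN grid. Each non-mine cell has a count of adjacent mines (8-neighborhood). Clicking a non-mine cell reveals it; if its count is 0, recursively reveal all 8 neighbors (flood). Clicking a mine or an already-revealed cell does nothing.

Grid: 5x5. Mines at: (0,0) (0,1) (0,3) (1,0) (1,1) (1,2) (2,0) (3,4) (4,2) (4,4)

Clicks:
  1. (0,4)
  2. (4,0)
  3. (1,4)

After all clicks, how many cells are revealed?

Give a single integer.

Click 1 (0,4) count=1: revealed 1 new [(0,4)] -> total=1
Click 2 (4,0) count=0: revealed 4 new [(3,0) (3,1) (4,0) (4,1)] -> total=5
Click 3 (1,4) count=1: revealed 1 new [(1,4)] -> total=6

Answer: 6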